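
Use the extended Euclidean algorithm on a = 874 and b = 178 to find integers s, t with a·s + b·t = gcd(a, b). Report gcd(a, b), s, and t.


Euclidean algorithm on (874, 178) — divide until remainder is 0:
  874 = 4 · 178 + 162
  178 = 1 · 162 + 16
  162 = 10 · 16 + 2
  16 = 8 · 2 + 0
gcd(874, 178) = 2.
Track Bezout coefficients alongside the remainders: start with r₀ = 874 = a·1 + b·0 (s = 1, t = 0) and r₁ = 178 = a·0 + b·1 (s = 0, t = 1); each new remainder r_{k+1} = r_{k-1} − q_k·r_k inherits s_{k+1} = s_{k-1} − q_k·s_k, t_{k+1} = t_{k-1} − q_k·t_k, so r_k = a·s_k + b·t_k at every step:
  q = 4: r = 162, s = 1 − 4·0 = 1, t = 0 − 4·1 = -4  (check: 874·1 + 178·(-4) = 162)
  q = 1: r = 16, s = 0 − 1·1 = -1, t = 1 − 1·(-4) = 5  (check: 874·(-1) + 178·5 = 16)
  q = 10: r = 2, s = 1 − 10·(-1) = 11, t = -4 − 10·5 = -54  (check: 874·11 + 178·(-54) = 2)
The row with r = 2 (the gcd) gives the Bezout coefficients s = 11, t = -54.
Result: 874 · (11) + 178 · (-54) = 2.

gcd(874, 178) = 2; s = 11, t = -54 (check: 874·11 + 178·(-54) = 2).


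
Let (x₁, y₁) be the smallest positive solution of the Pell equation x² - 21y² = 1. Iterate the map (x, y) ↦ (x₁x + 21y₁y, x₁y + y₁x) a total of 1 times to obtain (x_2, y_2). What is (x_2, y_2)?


Step 1: Find the fundamental solution (x₁, y₁) of x² - 21y² = 1.
  Expand √21 as a continued fraction. a₀ = ⌊√21⌋ = 4; iterate m_{k+1} = d_k·a_k − m_k, d_{k+1} = (21 − m_{k+1}²)/d_k, a_{k+1} = ⌊(a₀ + m_{k+1})/d_{k+1}⌋ (starting m₀ = 0, d₀ = 1), with convergents p_k = a_k·p_{k-1} + p_{k-2}, q_k = a_k·q_{k-1} + q_{k-2} (p₋₁ = 1, q₋₁ = 0):
  k = 0: a₀ = 4; p₀/q₀ = 4/1; p₀² − 21·q₀² = 16 − 21 = -5.
  k = 1: m = 4, d = 5, a = ⌊(4 + 4)/5⌋ = 1; p/q = (1·4 + 1)/(1·1 + 0) = 5/1; p² − 21·q² = 25 − 21 = 4.
  k = 2: m = 1, d = 4, a = ⌊(4 + 1)/4⌋ = 1; p/q = (1·5 + 4)/(1·1 + 1) = 9/2; p² − 21·q² = 81 − 84 = -3.
  k = 3: m = 3, d = 3, a = ⌊(4 + 3)/3⌋ = 2; p/q = (2·9 + 5)/(2·2 + 1) = 23/5; p² − 21·q² = 529 − 525 = 4.
  k = 4: m = 3, d = 4, a = ⌊(4 + 3)/4⌋ = 1; p/q = (1·23 + 9)/(1·5 + 2) = 32/7; p² − 21·q² = 1024 − 1029 = -5.
  k = 5: m = 1, d = 5, a = ⌊(4 + 1)/5⌋ = 1; p/q = (1·32 + 23)/(1·7 + 5) = 55/12; p² − 21·q² = 3025 − 3024 = 1.
  The first convergent with p² − 21·q² = 1 gives the fundamental solution (x₁, y₁) = (55, 12).
Step 2: Apply the recurrence (x_{n+1}, y_{n+1}) = (x₁x_n + 21y₁y_n, x₁y_n + y₁x_n) repeatedly.
  From (x_1, y_1) = (55, 12): x_2 = 55·55 + 21·12·12 = 6049; y_2 = 55·12 + 12·55 = 1320.
Step 3: Verify x_2² - 21·y_2² = 36590401 - 36590400 = 1 (should be 1). ✓

(x_1, y_1) = (55, 12); (x_2, y_2) = (6049, 1320).


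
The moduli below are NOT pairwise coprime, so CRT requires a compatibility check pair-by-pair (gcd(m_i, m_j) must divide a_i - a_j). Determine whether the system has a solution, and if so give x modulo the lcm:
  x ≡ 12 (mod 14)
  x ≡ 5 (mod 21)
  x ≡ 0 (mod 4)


Moduli 14, 21, 4 are not pairwise coprime, so CRT works modulo lcm(m_i) when all pairwise compatibility conditions hold.
Pairwise compatibility: gcd(m_i, m_j) must divide a_i - a_j for every pair.
Merge one congruence at a time:
  Start: x ≡ 12 (mod 14).
  Combine with x ≡ 5 (mod 21): gcd(14, 21) = 7; 5 - 12 = -7, which IS divisible by 7, so compatible.
    Write x = 12 + 14·t and substitute into x ≡ 5 (mod 21): 14·t ≡ 5 − 12 = -7 (mod 21).
    Divide the congruence (and modulus) by g = 7: 2·t ≡ -1 (mod 3).
    Reduce coefficients mod 3: 2·t ≡ 2 (mod 3).
    The inverse of 2 mod 3 is 2 (since 2·2 = 4 = 1·3 + 1), so t ≡ 2·2 = 4 ≡ 1 (mod 3).
    Then x = 12 + 14·1 = 26, valid modulo lcm(14, 21) = 42: x ≡ 26 (mod 42).
  Combine with x ≡ 0 (mod 4): gcd(42, 4) = 2; 0 - 26 = -26, which IS divisible by 2, so compatible.
    Write x = 26 + 42·t and substitute into x ≡ 0 (mod 4): 42·t ≡ 0 − 26 = -26 (mod 4).
    Divide the congruence (and modulus) by g = 2: 21·t ≡ -13 (mod 2).
    Reduce coefficients mod 2: 1·t ≡ 1 (mod 2).
    So t ≡ 1 (mod 2).
    Then x = 26 + 42·1 = 68, valid modulo lcm(42, 4) = 84: x ≡ 68 (mod 84).
Verify: 68 mod 14 = 12, 68 mod 21 = 5, 68 mod 4 = 0.

x ≡ 68 (mod 84).


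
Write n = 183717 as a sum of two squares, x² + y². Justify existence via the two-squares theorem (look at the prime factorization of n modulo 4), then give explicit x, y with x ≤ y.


Step 1: Factor n = 183717 = 3^2 · 137 · 149.
Step 2: Check the mod-4 condition on each prime factor: 3 ≡ 3 (mod 4), exponent 2 (must be even); 137 ≡ 1 (mod 4), exponent 1; 149 ≡ 1 (mod 4), exponent 1.
All primes ≡ 3 (mod 4) appear to even exponent (or don't appear), so by the two-squares theorem n IS expressible as a sum of two squares.
Step 3: Build a representation. Group n = k² · m with k = 3 and m = 137 · 149 = 20413 (a product of primes ≡ 1 (mod 4)); a representation of m scales to one of n via (k·x)² + (k·y)² = k²(x² + y²). Each prime p ≡ 1 (mod 4) is itself a sum of two squares; find a² by testing p − a² for a perfect square:
  137: 137 − 1² = 136, 137 − 2² = 133, 137 − 3² = 128, 137 − 4² = 121 = 11² ⇒ 137 = 4² + 11².
  149: 149 − 1² = 148, 149 − 2² = 145, 149 − 3² = 140, 149 − 4² = 133, 149 − 5² = 124, 149 − 6² = 113, 149 − 7² = 100 = 10² ⇒ 149 = 7² + 10².
  Combine using the Brahmagupta–Fibonacci identity (a² + b²)(c² + d²) = (ac − bd)² + (ad + bc)² = (ac + bd)² + (ad − bc)²:
  137 · 149 = 20413: from (4² + 11²)(7² + 10²), take (4·7 − 11·10, 4·10 + 11·7) = (28 − 110, 40 + 77) = (-82, 117); dropping signs (only squares matter) gives (82, 117); check 82² + 117² = 6724 + 13689 = 20413 ✓.
  Scale by k = 3: (3·82, 3·117) = (246, 351).
Step 4: Order so x ≤ y and verify: 246² + 351² = 60516 + 123201 = 183717 = n. ✓

n = 183717 = 246² + 351² (one valid representation with x ≤ y).


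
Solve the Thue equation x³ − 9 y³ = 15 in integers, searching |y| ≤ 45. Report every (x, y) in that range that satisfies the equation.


The equation is x³ - 9y³ = 15. For fixed y, x³ = 9·y³ + 15, so a solution requires the RHS to be a perfect cube.
Strategy: iterate y from -45 to 45, compute RHS = 9·y³ + 15, and check whether it is a (positive or negative) perfect cube.
Check small values of y:
  y = 0: RHS = 15 is not a perfect cube.
  y = 1: RHS = 24 is not a perfect cube.
  y = -1: RHS = 6 is not a perfect cube.
  y = 2: RHS = 87 is not a perfect cube.
  y = -2: RHS = -57 is not a perfect cube.
  y = 3: RHS = 258 is not a perfect cube.
  y = -3: RHS = -228 is not a perfect cube.
Continuing the search up to |y| = 45 finds no solutions either.
No (x, y) in the scanned range satisfies the equation.

No integer solutions with |y| ≤ 45.


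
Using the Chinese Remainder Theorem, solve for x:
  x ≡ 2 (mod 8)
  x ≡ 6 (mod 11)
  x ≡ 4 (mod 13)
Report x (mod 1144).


Moduli 8, 11, 13 are pairwise coprime; by CRT there is a unique solution modulo M = 8 · 11 · 13 = 1144.
Solve pairwise, accumulating the modulus:
  Start with x ≡ 2 (mod 8).
  Combine with x ≡ 6 (mod 11): since gcd(8, 11) = 1, we get a unique residue mod 88.
    Write x = 2 + 8·t and substitute into x ≡ 6 (mod 11): 8·t ≡ 6 − 2 = 4 (mod 11).
    The inverse of 8 mod 11 is 7 (since 8·7 = 56 = 5·11 + 1), so t ≡ 7·4 = 28 ≡ 6 (mod 11).
    Then x = 2 + 8·6 = 50, valid modulo lcm(8, 11) = 88: x ≡ 50 (mod 88).
  Combine with x ≡ 4 (mod 13): since gcd(88, 13) = 1, we get a unique residue mod 1144.
    Write x = 50 + 88·t and substitute into x ≡ 4 (mod 13): 88·t ≡ 4 − 50 = -46 (mod 13).
    Reduce coefficients mod 13: 10·t ≡ 6 (mod 13).
    The inverse of 10 mod 13 is 4 (since 10·4 = 40 = 3·13 + 1), so t ≡ 4·6 = 24 ≡ 11 (mod 13).
    Then x = 50 + 88·11 = 1018, valid modulo lcm(88, 13) = 1144: x ≡ 1018 (mod 1144).
Verify: 1018 mod 8 = 2 ✓, 1018 mod 11 = 6 ✓, 1018 mod 13 = 4 ✓.

x ≡ 1018 (mod 1144).


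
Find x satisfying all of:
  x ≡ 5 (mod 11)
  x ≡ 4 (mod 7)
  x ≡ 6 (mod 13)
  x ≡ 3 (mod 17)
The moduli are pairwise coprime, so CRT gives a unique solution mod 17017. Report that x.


Product of moduli M = 11 · 7 · 13 · 17 = 17017.
Merge one congruence at a time:
  Start: x ≡ 5 (mod 11).
  Combine with x ≡ 4 (mod 7); new modulus lcm = 77.
    Write x = 5 + 11·t and substitute into x ≡ 4 (mod 7): 11·t ≡ 4 − 5 = -1 (mod 7).
    Reduce coefficients mod 7: 4·t ≡ 6 (mod 7).
    The inverse of 4 mod 7 is 2 (since 4·2 = 8 = 1·7 + 1), so t ≡ 2·6 = 12 ≡ 5 (mod 7).
    Then x = 5 + 11·5 = 60, valid modulo lcm(11, 7) = 77: x ≡ 60 (mod 77).
  Combine with x ≡ 6 (mod 13); new modulus lcm = 1001.
    Write x = 60 + 77·t and substitute into x ≡ 6 (mod 13): 77·t ≡ 6 − 60 = -54 (mod 13).
    Reduce coefficients mod 13: 12·t ≡ 11 (mod 13).
    The inverse of 12 mod 13 is 12 (since 12·12 = 144 = 11·13 + 1), so t ≡ 12·11 = 132 ≡ 2 (mod 13).
    Then x = 60 + 77·2 = 214, valid modulo lcm(77, 13) = 1001: x ≡ 214 (mod 1001).
  Combine with x ≡ 3 (mod 17); new modulus lcm = 17017.
    Write x = 214 + 1001·t and substitute into x ≡ 3 (mod 17): 1001·t ≡ 3 − 214 = -211 (mod 17).
    Reduce coefficients mod 17: 15·t ≡ 10 (mod 17).
    The inverse of 15 mod 17 is 8 (since 15·8 = 120 = 7·17 + 1), so t ≡ 8·10 = 80 ≡ 12 (mod 17).
    Then x = 214 + 1001·12 = 12226, valid modulo lcm(1001, 17) = 17017: x ≡ 12226 (mod 17017).
Verify against each original: 12226 mod 11 = 5, 12226 mod 7 = 4, 12226 mod 13 = 6, 12226 mod 17 = 3.

x ≡ 12226 (mod 17017).


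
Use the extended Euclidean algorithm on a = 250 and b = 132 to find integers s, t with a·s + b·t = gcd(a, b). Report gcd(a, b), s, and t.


Euclidean algorithm on (250, 132) — divide until remainder is 0:
  250 = 1 · 132 + 118
  132 = 1 · 118 + 14
  118 = 8 · 14 + 6
  14 = 2 · 6 + 2
  6 = 3 · 2 + 0
gcd(250, 132) = 2.
Track Bezout coefficients alongside the remainders: start with r₀ = 250 = a·1 + b·0 (s = 1, t = 0) and r₁ = 132 = a·0 + b·1 (s = 0, t = 1); each new remainder r_{k+1} = r_{k-1} − q_k·r_k inherits s_{k+1} = s_{k-1} − q_k·s_k, t_{k+1} = t_{k-1} − q_k·t_k, so r_k = a·s_k + b·t_k at every step:
  q = 1: r = 118, s = 1 − 1·0 = 1, t = 0 − 1·1 = -1  (check: 250·1 + 132·(-1) = 118)
  q = 1: r = 14, s = 0 − 1·1 = -1, t = 1 − 1·(-1) = 2  (check: 250·(-1) + 132·2 = 14)
  q = 8: r = 6, s = 1 − 8·(-1) = 9, t = -1 − 8·2 = -17  (check: 250·9 + 132·(-17) = 6)
  q = 2: r = 2, s = -1 − 2·9 = -19, t = 2 − 2·(-17) = 36  (check: 250·(-19) + 132·36 = 2)
The row with r = 2 (the gcd) gives the Bezout coefficients s = -19, t = 36.
Result: 250 · (-19) + 132 · (36) = 2.

gcd(250, 132) = 2; s = -19, t = 36 (check: 250·(-19) + 132·36 = 2).


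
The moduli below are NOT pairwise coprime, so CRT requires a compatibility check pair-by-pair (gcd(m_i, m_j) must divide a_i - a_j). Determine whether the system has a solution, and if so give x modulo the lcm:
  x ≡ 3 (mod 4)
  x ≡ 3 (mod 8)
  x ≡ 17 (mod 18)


Moduli 4, 8, 18 are not pairwise coprime, so CRT works modulo lcm(m_i) when all pairwise compatibility conditions hold.
Pairwise compatibility: gcd(m_i, m_j) must divide a_i - a_j for every pair.
Merge one congruence at a time:
  Start: x ≡ 3 (mod 4).
  Combine with x ≡ 3 (mod 8): gcd(4, 8) = 4; 3 - 3 = 0, which IS divisible by 4, so compatible.
    Write x = 3 + 4·t and substitute into x ≡ 3 (mod 8): 4·t ≡ 3 − 3 = 0 (mod 8).
    Divide the congruence (and modulus) by g = 4: 1·t ≡ 0 (mod 2).
    So t ≡ 0 (mod 2).
    Then x = 3 + 4·0 = 3, valid modulo lcm(4, 8) = 8: x ≡ 3 (mod 8).
  Combine with x ≡ 17 (mod 18): gcd(8, 18) = 2; 17 - 3 = 14, which IS divisible by 2, so compatible.
    Write x = 3 + 8·t and substitute into x ≡ 17 (mod 18): 8·t ≡ 17 − 3 = 14 (mod 18).
    Divide the congruence (and modulus) by g = 2: 4·t ≡ 7 (mod 9).
    The inverse of 4 mod 9 is 7 (since 4·7 = 28 = 3·9 + 1), so t ≡ 7·7 = 49 ≡ 4 (mod 9).
    Then x = 3 + 8·4 = 35, valid modulo lcm(8, 18) = 72: x ≡ 35 (mod 72).
Verify: 35 mod 4 = 3, 35 mod 8 = 3, 35 mod 18 = 17.

x ≡ 35 (mod 72).


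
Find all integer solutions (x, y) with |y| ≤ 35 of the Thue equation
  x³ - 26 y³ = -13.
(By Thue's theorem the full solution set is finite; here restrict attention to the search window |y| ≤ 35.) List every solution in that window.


The equation is x³ - 26y³ = -13. For fixed y, x³ = 26·y³ − 13, so a solution requires the RHS to be a perfect cube.
Strategy: iterate y from -35 to 35, compute RHS = 26·y³ − 13, and check whether it is a (positive or negative) perfect cube.
Check small values of y:
  y = 0: RHS = -13 is not a perfect cube.
  y = 1: RHS = 13 is not a perfect cube.
  y = -1: RHS = -39 is not a perfect cube.
  y = 2: RHS = 195 is not a perfect cube.
  y = -2: RHS = -221 is not a perfect cube.
  y = 3: RHS = 689 is not a perfect cube.
  y = -3: RHS = -715 is not a perfect cube.
Continuing the search up to |y| = 35 finds no solutions either.
No (x, y) in the scanned range satisfies the equation.

No integer solutions with |y| ≤ 35.


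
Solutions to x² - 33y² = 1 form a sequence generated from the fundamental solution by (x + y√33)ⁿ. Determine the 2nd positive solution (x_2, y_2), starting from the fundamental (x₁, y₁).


Step 1: Find the fundamental solution (x₁, y₁) of x² - 33y² = 1.
  Expand √33 as a continued fraction. a₀ = ⌊√33⌋ = 5; iterate m_{k+1} = d_k·a_k − m_k, d_{k+1} = (33 − m_{k+1}²)/d_k, a_{k+1} = ⌊(a₀ + m_{k+1})/d_{k+1}⌋ (starting m₀ = 0, d₀ = 1), with convergents p_k = a_k·p_{k-1} + p_{k-2}, q_k = a_k·q_{k-1} + q_{k-2} (p₋₁ = 1, q₋₁ = 0):
  k = 0: a₀ = 5; p₀/q₀ = 5/1; p₀² − 33·q₀² = 25 − 33 = -8.
  k = 1: m = 5, d = 8, a = ⌊(5 + 5)/8⌋ = 1; p/q = (1·5 + 1)/(1·1 + 0) = 6/1; p² − 33·q² = 36 − 33 = 3.
  k = 2: m = 3, d = 3, a = ⌊(5 + 3)/3⌋ = 2; p/q = (2·6 + 5)/(2·1 + 1) = 17/3; p² − 33·q² = 289 − 297 = -8.
  k = 3: m = 3, d = 8, a = ⌊(5 + 3)/8⌋ = 1; p/q = (1·17 + 6)/(1·3 + 1) = 23/4; p² − 33·q² = 529 − 528 = 1.
  The first convergent with p² − 33·q² = 1 gives the fundamental solution (x₁, y₁) = (23, 4).
Step 2: Apply the recurrence (x_{n+1}, y_{n+1}) = (x₁x_n + 33y₁y_n, x₁y_n + y₁x_n) repeatedly.
  From (x_1, y_1) = (23, 4): x_2 = 23·23 + 33·4·4 = 1057; y_2 = 23·4 + 4·23 = 184.
Step 3: Verify x_2² - 33·y_2² = 1117249 - 1117248 = 1 (should be 1). ✓

(x_1, y_1) = (23, 4); (x_2, y_2) = (1057, 184).


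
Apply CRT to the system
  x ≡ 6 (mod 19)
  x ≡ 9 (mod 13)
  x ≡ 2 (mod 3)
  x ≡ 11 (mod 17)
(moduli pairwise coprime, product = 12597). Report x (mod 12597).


Product of moduli M = 19 · 13 · 3 · 17 = 12597.
Merge one congruence at a time:
  Start: x ≡ 6 (mod 19).
  Combine with x ≡ 9 (mod 13); new modulus lcm = 247.
    Write x = 6 + 19·t and substitute into x ≡ 9 (mod 13): 19·t ≡ 9 − 6 = 3 (mod 13).
    Reduce coefficients mod 13: 6·t ≡ 3 (mod 13).
    The inverse of 6 mod 13 is 11 (since 6·11 = 66 = 5·13 + 1), so t ≡ 11·3 = 33 ≡ 7 (mod 13).
    Then x = 6 + 19·7 = 139, valid modulo lcm(19, 13) = 247: x ≡ 139 (mod 247).
  Combine with x ≡ 2 (mod 3); new modulus lcm = 741.
    Write x = 139 + 247·t and substitute into x ≡ 2 (mod 3): 247·t ≡ 2 − 139 = -137 (mod 3).
    Reduce coefficients mod 3: 1·t ≡ 1 (mod 3).
    So t ≡ 1 (mod 3).
    Then x = 139 + 247·1 = 386, valid modulo lcm(247, 3) = 741: x ≡ 386 (mod 741).
  Combine with x ≡ 11 (mod 17); new modulus lcm = 12597.
    Write x = 386 + 741·t and substitute into x ≡ 11 (mod 17): 741·t ≡ 11 − 386 = -375 (mod 17).
    Reduce coefficients mod 17: 10·t ≡ 16 (mod 17).
    The inverse of 10 mod 17 is 12 (since 10·12 = 120 = 7·17 + 1), so t ≡ 12·16 = 192 ≡ 5 (mod 17).
    Then x = 386 + 741·5 = 4091, valid modulo lcm(741, 17) = 12597: x ≡ 4091 (mod 12597).
Verify against each original: 4091 mod 19 = 6, 4091 mod 13 = 9, 4091 mod 3 = 2, 4091 mod 17 = 11.

x ≡ 4091 (mod 12597).


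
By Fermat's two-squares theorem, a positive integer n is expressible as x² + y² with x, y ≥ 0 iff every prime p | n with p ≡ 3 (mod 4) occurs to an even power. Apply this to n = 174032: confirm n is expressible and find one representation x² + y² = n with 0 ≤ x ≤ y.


Step 1: Factor n = 174032 = 2^4 · 73 · 149.
Step 2: Check the mod-4 condition on each prime factor: 2 = 2 (special); 73 ≡ 1 (mod 4), exponent 1; 149 ≡ 1 (mod 4), exponent 1.
All primes ≡ 3 (mod 4) appear to even exponent (or don't appear), so by the two-squares theorem n IS expressible as a sum of two squares.
Step 3: Build a representation. Group n = k² · m with k = 4 and m = 73 · 149 = 10877 (a product of primes ≡ 1 (mod 4)); a representation of m scales to one of n via (k·x)² + (k·y)² = k²(x² + y²). Each prime p ≡ 1 (mod 4) is itself a sum of two squares; find a² by testing p − a² for a perfect square:
  73: 73 − 1² = 72, 73 − 2² = 69, 73 − 3² = 64 = 8² ⇒ 73 = 3² + 8².
  149: 149 − 1² = 148, 149 − 2² = 145, 149 − 3² = 140, 149 − 4² = 133, 149 − 5² = 124, 149 − 6² = 113, 149 − 7² = 100 = 10² ⇒ 149 = 7² + 10².
  Combine using the Brahmagupta–Fibonacci identity (a² + b²)(c² + d²) = (ac − bd)² + (ad + bc)² = (ac + bd)² + (ad − bc)²:
  73 · 149 = 10877: from (3² + 8²)(7² + 10²), take (3·7 − 8·10, 3·10 + 8·7) = (21 − 80, 30 + 56) = (-59, 86); dropping signs (only squares matter) gives (59, 86); check 59² + 86² = 3481 + 7396 = 10877 ✓.
  Scale by k = 4: (4·59, 4·86) = (236, 344).
Step 4: Order so x ≤ y and verify: 236² + 344² = 55696 + 118336 = 174032 = n. ✓

n = 174032 = 236² + 344² (one valid representation with x ≤ y).


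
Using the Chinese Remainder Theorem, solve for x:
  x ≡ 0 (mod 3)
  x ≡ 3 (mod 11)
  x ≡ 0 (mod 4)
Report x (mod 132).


Moduli 3, 11, 4 are pairwise coprime; by CRT there is a unique solution modulo M = 3 · 11 · 4 = 132.
Solve pairwise, accumulating the modulus:
  Start with x ≡ 0 (mod 3).
  Combine with x ≡ 3 (mod 11): since gcd(3, 11) = 1, we get a unique residue mod 33.
    Write x = 0 + 3·t and substitute into x ≡ 3 (mod 11): 3·t ≡ 3 − 0 = 3 (mod 11).
    The inverse of 3 mod 11 is 4 (since 3·4 = 12 = 1·11 + 1), so t ≡ 4·3 = 12 ≡ 1 (mod 11).
    Then x = 0 + 3·1 = 3, valid modulo lcm(3, 11) = 33: x ≡ 3 (mod 33).
  Combine with x ≡ 0 (mod 4): since gcd(33, 4) = 1, we get a unique residue mod 132.
    Write x = 3 + 33·t and substitute into x ≡ 0 (mod 4): 33·t ≡ 0 − 3 = -3 (mod 4).
    Reduce coefficients mod 4: 1·t ≡ 1 (mod 4).
    So t ≡ 1 (mod 4).
    Then x = 3 + 33·1 = 36, valid modulo lcm(33, 4) = 132: x ≡ 36 (mod 132).
Verify: 36 mod 3 = 0 ✓, 36 mod 11 = 3 ✓, 36 mod 4 = 0 ✓.

x ≡ 36 (mod 132).


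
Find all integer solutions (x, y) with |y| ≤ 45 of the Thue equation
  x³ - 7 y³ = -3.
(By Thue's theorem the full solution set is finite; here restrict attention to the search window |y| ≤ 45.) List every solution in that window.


The equation is x³ - 7y³ = -3. For fixed y, x³ = 7·y³ − 3, so a solution requires the RHS to be a perfect cube.
Strategy: iterate y from -45 to 45, compute RHS = 7·y³ − 3, and check whether it is a (positive or negative) perfect cube.
Check small values of y:
  y = 0: RHS = -3 is not a perfect cube.
  y = 1: RHS = 4 is not a perfect cube.
  y = -1: RHS = -10 is not a perfect cube.
  y = 2: RHS = 53 is not a perfect cube.
  y = -2: RHS = -59 is not a perfect cube.
  y = 3: RHS = 186 is not a perfect cube.
  y = -3: RHS = -192 is not a perfect cube.
Continuing the search up to |y| = 45 finds no solutions either.
No (x, y) in the scanned range satisfies the equation.

No integer solutions with |y| ≤ 45.


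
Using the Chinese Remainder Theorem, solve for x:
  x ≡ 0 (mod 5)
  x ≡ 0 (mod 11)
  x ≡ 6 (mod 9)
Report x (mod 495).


Moduli 5, 11, 9 are pairwise coprime; by CRT there is a unique solution modulo M = 5 · 11 · 9 = 495.
Solve pairwise, accumulating the modulus:
  Start with x ≡ 0 (mod 5).
  Combine with x ≡ 0 (mod 11): since gcd(5, 11) = 1, we get a unique residue mod 55.
    Write x = 0 + 5·t and substitute into x ≡ 0 (mod 11): 5·t ≡ 0 − 0 = 0 (mod 11).
    The inverse of 5 mod 11 is 9 (since 5·9 = 45 = 4·11 + 1), so t ≡ 9·0 = 0 ≡ 0 (mod 11).
    Then x = 0 + 5·0 = 0, valid modulo lcm(5, 11) = 55: x ≡ 0 (mod 55).
  Combine with x ≡ 6 (mod 9): since gcd(55, 9) = 1, we get a unique residue mod 495.
    Write x = 0 + 55·t and substitute into x ≡ 6 (mod 9): 55·t ≡ 6 − 0 = 6 (mod 9).
    Reduce coefficients mod 9: 1·t ≡ 6 (mod 9).
    So t ≡ 6 (mod 9).
    Then x = 0 + 55·6 = 330, valid modulo lcm(55, 9) = 495: x ≡ 330 (mod 495).
Verify: 330 mod 5 = 0 ✓, 330 mod 11 = 0 ✓, 330 mod 9 = 6 ✓.

x ≡ 330 (mod 495).


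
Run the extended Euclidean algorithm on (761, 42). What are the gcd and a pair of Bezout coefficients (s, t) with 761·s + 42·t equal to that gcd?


Euclidean algorithm on (761, 42) — divide until remainder is 0:
  761 = 18 · 42 + 5
  42 = 8 · 5 + 2
  5 = 2 · 2 + 1
  2 = 2 · 1 + 0
gcd(761, 42) = 1.
Track Bezout coefficients alongside the remainders: start with r₀ = 761 = a·1 + b·0 (s = 1, t = 0) and r₁ = 42 = a·0 + b·1 (s = 0, t = 1); each new remainder r_{k+1} = r_{k-1} − q_k·r_k inherits s_{k+1} = s_{k-1} − q_k·s_k, t_{k+1} = t_{k-1} − q_k·t_k, so r_k = a·s_k + b·t_k at every step:
  q = 18: r = 5, s = 1 − 18·0 = 1, t = 0 − 18·1 = -18  (check: 761·1 + 42·(-18) = 5)
  q = 8: r = 2, s = 0 − 8·1 = -8, t = 1 − 8·(-18) = 145  (check: 761·(-8) + 42·145 = 2)
  q = 2: r = 1, s = 1 − 2·(-8) = 17, t = -18 − 2·145 = -308  (check: 761·17 + 42·(-308) = 1)
The row with r = 1 (the gcd) gives the Bezout coefficients s = 17, t = -308.
Result: 761 · (17) + 42 · (-308) = 1.

gcd(761, 42) = 1; s = 17, t = -308 (check: 761·17 + 42·(-308) = 1).


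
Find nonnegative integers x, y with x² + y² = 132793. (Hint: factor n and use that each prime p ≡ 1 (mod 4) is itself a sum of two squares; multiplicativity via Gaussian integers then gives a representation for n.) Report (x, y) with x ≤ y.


Step 1: Factor n = 132793 = 37^2 · 97.
Step 2: Check the mod-4 condition on each prime factor: 37 ≡ 1 (mod 4), exponent 2; 97 ≡ 1 (mod 4), exponent 1.
All primes ≡ 3 (mod 4) appear to even exponent (or don't appear), so by the two-squares theorem n IS expressible as a sum of two squares.
Step 3: Build a representation. Here n = 37 · 37 · 97 is a product of primes ≡ 1 (mod 4). Each prime p ≡ 1 (mod 4) is itself a sum of two squares; find a² by testing p − a² for a perfect square:
  37: 37 − 1² = 36 = 6² ⇒ 37 = 1² + 6².
  97: 97 − 1² = 96, 97 − 2² = 93, 97 − 3² = 88, 97 − 4² = 81 = 9² ⇒ 97 = 4² + 9².
  Combine using the Brahmagupta–Fibonacci identity (a² + b²)(c² + d²) = (ac − bd)² + (ad + bc)² = (ac + bd)² + (ad − bc)²:
  37 · 37 = 1369: from (1² + 6²)(1² + 6²), take (1·1 − 6·6, 1·6 + 6·1) = (1 − 36, 6 + 6) = (-35, 12); dropping signs (only squares matter) gives (35, 12); check 35² + 12² = 1225 + 144 = 1369 ✓.
  1369 · 97 = 132793: from (35² + 12²)(4² + 9²), take (35·4 − 12·9, 35·9 + 12·4) = (140 − 108, 315 + 48) = (32, 363); check 32² + 363² = 1024 + 131769 = 132793 ✓.
Step 4: Order so x ≤ y and verify: 32² + 363² = 1024 + 131769 = 132793 = n. ✓

n = 132793 = 32² + 363² (one valid representation with x ≤ y).


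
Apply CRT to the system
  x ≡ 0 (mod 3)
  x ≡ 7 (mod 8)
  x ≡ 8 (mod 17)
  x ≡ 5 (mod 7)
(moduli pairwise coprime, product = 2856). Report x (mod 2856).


Product of moduli M = 3 · 8 · 17 · 7 = 2856.
Merge one congruence at a time:
  Start: x ≡ 0 (mod 3).
  Combine with x ≡ 7 (mod 8); new modulus lcm = 24.
    Write x = 0 + 3·t and substitute into x ≡ 7 (mod 8): 3·t ≡ 7 − 0 = 7 (mod 8).
    The inverse of 3 mod 8 is 3 (since 3·3 = 9 = 1·8 + 1), so t ≡ 3·7 = 21 ≡ 5 (mod 8).
    Then x = 0 + 3·5 = 15, valid modulo lcm(3, 8) = 24: x ≡ 15 (mod 24).
  Combine with x ≡ 8 (mod 17); new modulus lcm = 408.
    Write x = 15 + 24·t and substitute into x ≡ 8 (mod 17): 24·t ≡ 8 − 15 = -7 (mod 17).
    Reduce coefficients mod 17: 7·t ≡ 10 (mod 17).
    The inverse of 7 mod 17 is 5 (since 7·5 = 35 = 2·17 + 1), so t ≡ 5·10 = 50 ≡ 16 (mod 17).
    Then x = 15 + 24·16 = 399, valid modulo lcm(24, 17) = 408: x ≡ 399 (mod 408).
  Combine with x ≡ 5 (mod 7); new modulus lcm = 2856.
    Write x = 399 + 408·t and substitute into x ≡ 5 (mod 7): 408·t ≡ 5 − 399 = -394 (mod 7).
    Reduce coefficients mod 7: 2·t ≡ 5 (mod 7).
    The inverse of 2 mod 7 is 4 (since 2·4 = 8 = 1·7 + 1), so t ≡ 4·5 = 20 ≡ 6 (mod 7).
    Then x = 399 + 408·6 = 2847, valid modulo lcm(408, 7) = 2856: x ≡ 2847 (mod 2856).
Verify against each original: 2847 mod 3 = 0, 2847 mod 8 = 7, 2847 mod 17 = 8, 2847 mod 7 = 5.

x ≡ 2847 (mod 2856).


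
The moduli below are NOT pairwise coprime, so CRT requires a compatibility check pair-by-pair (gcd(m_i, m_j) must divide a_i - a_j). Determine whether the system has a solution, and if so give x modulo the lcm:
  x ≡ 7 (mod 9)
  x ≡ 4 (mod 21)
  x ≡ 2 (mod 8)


Moduli 9, 21, 8 are not pairwise coprime, so CRT works modulo lcm(m_i) when all pairwise compatibility conditions hold.
Pairwise compatibility: gcd(m_i, m_j) must divide a_i - a_j for every pair.
Merge one congruence at a time:
  Start: x ≡ 7 (mod 9).
  Combine with x ≡ 4 (mod 21): gcd(9, 21) = 3; 4 - 7 = -3, which IS divisible by 3, so compatible.
    Write x = 7 + 9·t and substitute into x ≡ 4 (mod 21): 9·t ≡ 4 − 7 = -3 (mod 21).
    Divide the congruence (and modulus) by g = 3: 3·t ≡ -1 (mod 7).
    Reduce coefficients mod 7: 3·t ≡ 6 (mod 7).
    The inverse of 3 mod 7 is 5 (since 3·5 = 15 = 2·7 + 1), so t ≡ 5·6 = 30 ≡ 2 (mod 7).
    Then x = 7 + 9·2 = 25, valid modulo lcm(9, 21) = 63: x ≡ 25 (mod 63).
  Combine with x ≡ 2 (mod 8): gcd(63, 8) = 1; 2 - 25 = -23, which IS divisible by 1, so compatible.
    Write x = 25 + 63·t and substitute into x ≡ 2 (mod 8): 63·t ≡ 2 − 25 = -23 (mod 8).
    Reduce coefficients mod 8: 7·t ≡ 1 (mod 8).
    The inverse of 7 mod 8 is 7 (since 7·7 = 49 = 6·8 + 1), so t ≡ 7·1 = 7 ≡ 7 (mod 8).
    Then x = 25 + 63·7 = 466, valid modulo lcm(63, 8) = 504: x ≡ 466 (mod 504).
Verify: 466 mod 9 = 7, 466 mod 21 = 4, 466 mod 8 = 2.

x ≡ 466 (mod 504).


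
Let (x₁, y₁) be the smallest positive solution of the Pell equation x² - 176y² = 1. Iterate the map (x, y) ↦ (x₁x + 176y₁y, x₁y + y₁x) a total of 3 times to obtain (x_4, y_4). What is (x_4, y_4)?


Step 1: Find the fundamental solution (x₁, y₁) of x² - 176y² = 1.
  Expand √176 as a continued fraction. a₀ = ⌊√176⌋ = 13; iterate m_{k+1} = d_k·a_k − m_k, d_{k+1} = (176 − m_{k+1}²)/d_k, a_{k+1} = ⌊(a₀ + m_{k+1})/d_{k+1}⌋ (starting m₀ = 0, d₀ = 1), with convergents p_k = a_k·p_{k-1} + p_{k-2}, q_k = a_k·q_{k-1} + q_{k-2} (p₋₁ = 1, q₋₁ = 0):
  k = 0: a₀ = 13; p₀/q₀ = 13/1; p₀² − 176·q₀² = 169 − 176 = -7.
  k = 1: m = 13, d = 7, a = ⌊(13 + 13)/7⌋ = 3; p/q = (3·13 + 1)/(3·1 + 0) = 40/3; p² − 176·q² = 1600 − 1584 = 16.
  k = 2: m = 8, d = 16, a = ⌊(13 + 8)/16⌋ = 1; p/q = (1·40 + 13)/(1·3 + 1) = 53/4; p² − 176·q² = 2809 − 2816 = -7.
  k = 3: m = 8, d = 7, a = ⌊(13 + 8)/7⌋ = 3; p/q = (3·53 + 40)/(3·4 + 3) = 199/15; p² − 176·q² = 39601 − 39600 = 1.
  The first convergent with p² − 176·q² = 1 gives the fundamental solution (x₁, y₁) = (199, 15).
Step 2: Apply the recurrence (x_{n+1}, y_{n+1}) = (x₁x_n + 176y₁y_n, x₁y_n + y₁x_n) repeatedly.
  From (x_1, y_1) = (199, 15): x_2 = 199·199 + 176·15·15 = 79201; y_2 = 199·15 + 15·199 = 5970.
  From (x_2, y_2) = (79201, 5970): x_3 = 199·79201 + 176·15·5970 = 31521799; y_3 = 199·5970 + 15·79201 = 2376045.
  From (x_3, y_3) = (31521799, 2376045): x_4 = 199·31521799 + 176·15·2376045 = 12545596801; y_4 = 199·2376045 + 15·31521799 = 945659940.
Step 3: Verify x_4² - 176·y_4² = 157391999093261433601 - 157391999093261433600 = 1 (should be 1). ✓

(x_1, y_1) = (199, 15); (x_4, y_4) = (12545596801, 945659940).


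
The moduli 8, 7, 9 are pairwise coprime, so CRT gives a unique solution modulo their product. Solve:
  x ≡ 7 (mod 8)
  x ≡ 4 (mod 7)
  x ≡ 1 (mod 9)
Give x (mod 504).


Moduli 8, 7, 9 are pairwise coprime; by CRT there is a unique solution modulo M = 8 · 7 · 9 = 504.
Solve pairwise, accumulating the modulus:
  Start with x ≡ 7 (mod 8).
  Combine with x ≡ 4 (mod 7): since gcd(8, 7) = 1, we get a unique residue mod 56.
    Write x = 7 + 8·t and substitute into x ≡ 4 (mod 7): 8·t ≡ 4 − 7 = -3 (mod 7).
    Reduce coefficients mod 7: 1·t ≡ 4 (mod 7).
    So t ≡ 4 (mod 7).
    Then x = 7 + 8·4 = 39, valid modulo lcm(8, 7) = 56: x ≡ 39 (mod 56).
  Combine with x ≡ 1 (mod 9): since gcd(56, 9) = 1, we get a unique residue mod 504.
    Write x = 39 + 56·t and substitute into x ≡ 1 (mod 9): 56·t ≡ 1 − 39 = -38 (mod 9).
    Reduce coefficients mod 9: 2·t ≡ 7 (mod 9).
    The inverse of 2 mod 9 is 5 (since 2·5 = 10 = 1·9 + 1), so t ≡ 5·7 = 35 ≡ 8 (mod 9).
    Then x = 39 + 56·8 = 487, valid modulo lcm(56, 9) = 504: x ≡ 487 (mod 504).
Verify: 487 mod 8 = 7 ✓, 487 mod 7 = 4 ✓, 487 mod 9 = 1 ✓.

x ≡ 487 (mod 504).


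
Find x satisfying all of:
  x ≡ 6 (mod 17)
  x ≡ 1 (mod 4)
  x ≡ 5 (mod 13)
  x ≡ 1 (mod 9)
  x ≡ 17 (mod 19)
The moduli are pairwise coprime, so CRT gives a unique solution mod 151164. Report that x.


Product of moduli M = 17 · 4 · 13 · 9 · 19 = 151164.
Merge one congruence at a time:
  Start: x ≡ 6 (mod 17).
  Combine with x ≡ 1 (mod 4); new modulus lcm = 68.
    Write x = 6 + 17·t and substitute into x ≡ 1 (mod 4): 17·t ≡ 1 − 6 = -5 (mod 4).
    Reduce coefficients mod 4: 1·t ≡ 3 (mod 4).
    So t ≡ 3 (mod 4).
    Then x = 6 + 17·3 = 57, valid modulo lcm(17, 4) = 68: x ≡ 57 (mod 68).
  Combine with x ≡ 5 (mod 13); new modulus lcm = 884.
    Write x = 57 + 68·t and substitute into x ≡ 5 (mod 13): 68·t ≡ 5 − 57 = -52 (mod 13).
    Reduce coefficients mod 13: 3·t ≡ 0 (mod 13).
    The inverse of 3 mod 13 is 9 (since 3·9 = 27 = 2·13 + 1), so t ≡ 9·0 = 0 ≡ 0 (mod 13).
    Then x = 57 + 68·0 = 57, valid modulo lcm(68, 13) = 884: x ≡ 57 (mod 884).
  Combine with x ≡ 1 (mod 9); new modulus lcm = 7956.
    Write x = 57 + 884·t and substitute into x ≡ 1 (mod 9): 884·t ≡ 1 − 57 = -56 (mod 9).
    Reduce coefficients mod 9: 2·t ≡ 7 (mod 9).
    The inverse of 2 mod 9 is 5 (since 2·5 = 10 = 1·9 + 1), so t ≡ 5·7 = 35 ≡ 8 (mod 9).
    Then x = 57 + 884·8 = 7129, valid modulo lcm(884, 9) = 7956: x ≡ 7129 (mod 7956).
  Combine with x ≡ 17 (mod 19); new modulus lcm = 151164.
    Write x = 7129 + 7956·t and substitute into x ≡ 17 (mod 19): 7956·t ≡ 17 − 7129 = -7112 (mod 19).
    Reduce coefficients mod 19: 14·t ≡ 13 (mod 19).
    The inverse of 14 mod 19 is 15 (since 14·15 = 210 = 11·19 + 1), so t ≡ 15·13 = 195 ≡ 5 (mod 19).
    Then x = 7129 + 7956·5 = 46909, valid modulo lcm(7956, 19) = 151164: x ≡ 46909 (mod 151164).
Verify against each original: 46909 mod 17 = 6, 46909 mod 4 = 1, 46909 mod 13 = 5, 46909 mod 9 = 1, 46909 mod 19 = 17.

x ≡ 46909 (mod 151164).


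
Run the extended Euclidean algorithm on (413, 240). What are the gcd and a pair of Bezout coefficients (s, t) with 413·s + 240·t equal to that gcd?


Euclidean algorithm on (413, 240) — divide until remainder is 0:
  413 = 1 · 240 + 173
  240 = 1 · 173 + 67
  173 = 2 · 67 + 39
  67 = 1 · 39 + 28
  39 = 1 · 28 + 11
  28 = 2 · 11 + 6
  11 = 1 · 6 + 5
  6 = 1 · 5 + 1
  5 = 5 · 1 + 0
gcd(413, 240) = 1.
Track Bezout coefficients alongside the remainders: start with r₀ = 413 = a·1 + b·0 (s = 1, t = 0) and r₁ = 240 = a·0 + b·1 (s = 0, t = 1); each new remainder r_{k+1} = r_{k-1} − q_k·r_k inherits s_{k+1} = s_{k-1} − q_k·s_k, t_{k+1} = t_{k-1} − q_k·t_k, so r_k = a·s_k + b·t_k at every step:
  q = 1: r = 173, s = 1 − 1·0 = 1, t = 0 − 1·1 = -1  (check: 413·1 + 240·(-1) = 173)
  q = 1: r = 67, s = 0 − 1·1 = -1, t = 1 − 1·(-1) = 2  (check: 413·(-1) + 240·2 = 67)
  q = 2: r = 39, s = 1 − 2·(-1) = 3, t = -1 − 2·2 = -5  (check: 413·3 + 240·(-5) = 39)
  q = 1: r = 28, s = -1 − 1·3 = -4, t = 2 − 1·(-5) = 7  (check: 413·(-4) + 240·7 = 28)
  q = 1: r = 11, s = 3 − 1·(-4) = 7, t = -5 − 1·7 = -12  (check: 413·7 + 240·(-12) = 11)
  q = 2: r = 6, s = -4 − 2·7 = -18, t = 7 − 2·(-12) = 31  (check: 413·(-18) + 240·31 = 6)
  q = 1: r = 5, s = 7 − 1·(-18) = 25, t = -12 − 1·31 = -43  (check: 413·25 + 240·(-43) = 5)
  q = 1: r = 1, s = -18 − 1·25 = -43, t = 31 − 1·(-43) = 74  (check: 413·(-43) + 240·74 = 1)
The row with r = 1 (the gcd) gives the Bezout coefficients s = -43, t = 74.
Result: 413 · (-43) + 240 · (74) = 1.

gcd(413, 240) = 1; s = -43, t = 74 (check: 413·(-43) + 240·74 = 1).


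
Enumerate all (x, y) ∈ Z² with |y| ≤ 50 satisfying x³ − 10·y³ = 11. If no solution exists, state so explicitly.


The equation is x³ - 10y³ = 11. For fixed y, x³ = 10·y³ + 11, so a solution requires the RHS to be a perfect cube.
Strategy: iterate y from -50 to 50, compute RHS = 10·y³ + 11, and check whether it is a (positive or negative) perfect cube.
Check small values of y:
  y = 0: RHS = 11 is not a perfect cube.
  y = 1: RHS = 21 is not a perfect cube.
  y = -1: RHS = 1 = (1)³ ⇒ x = 1 works.
  y = 2: RHS = 91 is not a perfect cube.
  y = -2: RHS = -69 is not a perfect cube.
  y = 3: RHS = 281 is not a perfect cube.
  y = -3: RHS = -259 is not a perfect cube.
Continuing the search up to |y| = 50 finds no further solutions beyond those listed.
Collected solutions: (1, -1).

Solutions (with |y| ≤ 50): (1, -1).


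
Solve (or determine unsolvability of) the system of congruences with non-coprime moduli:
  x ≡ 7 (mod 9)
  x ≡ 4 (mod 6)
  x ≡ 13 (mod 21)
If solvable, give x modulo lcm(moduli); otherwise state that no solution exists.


Moduli 9, 6, 21 are not pairwise coprime, so CRT works modulo lcm(m_i) when all pairwise compatibility conditions hold.
Pairwise compatibility: gcd(m_i, m_j) must divide a_i - a_j for every pair.
Merge one congruence at a time:
  Start: x ≡ 7 (mod 9).
  Combine with x ≡ 4 (mod 6): gcd(9, 6) = 3; 4 - 7 = -3, which IS divisible by 3, so compatible.
    Write x = 7 + 9·t and substitute into x ≡ 4 (mod 6): 9·t ≡ 4 − 7 = -3 (mod 6).
    Divide the congruence (and modulus) by g = 3: 3·t ≡ -1 (mod 2).
    Reduce coefficients mod 2: 1·t ≡ 1 (mod 2).
    So t ≡ 1 (mod 2).
    Then x = 7 + 9·1 = 16, valid modulo lcm(9, 6) = 18: x ≡ 16 (mod 18).
  Combine with x ≡ 13 (mod 21): gcd(18, 21) = 3; 13 - 16 = -3, which IS divisible by 3, so compatible.
    Write x = 16 + 18·t and substitute into x ≡ 13 (mod 21): 18·t ≡ 13 − 16 = -3 (mod 21).
    Divide the congruence (and modulus) by g = 3: 6·t ≡ -1 (mod 7).
    Reduce coefficients mod 7: 6·t ≡ 6 (mod 7).
    The inverse of 6 mod 7 is 6 (since 6·6 = 36 = 5·7 + 1), so t ≡ 6·6 = 36 ≡ 1 (mod 7).
    Then x = 16 + 18·1 = 34, valid modulo lcm(18, 21) = 126: x ≡ 34 (mod 126).
Verify: 34 mod 9 = 7, 34 mod 6 = 4, 34 mod 21 = 13.

x ≡ 34 (mod 126).


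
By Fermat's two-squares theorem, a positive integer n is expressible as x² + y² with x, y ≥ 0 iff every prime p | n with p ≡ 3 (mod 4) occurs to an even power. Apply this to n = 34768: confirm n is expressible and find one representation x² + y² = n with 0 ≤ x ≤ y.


Step 1: Factor n = 34768 = 2^4 · 41 · 53.
Step 2: Check the mod-4 condition on each prime factor: 2 = 2 (special); 41 ≡ 1 (mod 4), exponent 1; 53 ≡ 1 (mod 4), exponent 1.
All primes ≡ 3 (mod 4) appear to even exponent (or don't appear), so by the two-squares theorem n IS expressible as a sum of two squares.
Step 3: Build a representation. Group n = k² · m with k = 4 and m = 41 · 53 = 2173 (a product of primes ≡ 1 (mod 4)); a representation of m scales to one of n via (k·x)² + (k·y)² = k²(x² + y²). Each prime p ≡ 1 (mod 4) is itself a sum of two squares; find a² by testing p − a² for a perfect square:
  41: 41 − 1² = 40, 41 − 2² = 37, 41 − 3² = 32, 41 − 4² = 25 = 5² ⇒ 41 = 4² + 5².
  53: 53 − 1² = 52, 53 − 2² = 49 = 7² ⇒ 53 = 2² + 7².
  Combine using the Brahmagupta–Fibonacci identity (a² + b²)(c² + d²) = (ac − bd)² + (ad + bc)² = (ac + bd)² + (ad − bc)²:
  41 · 53 = 2173: from (4² + 5²)(2² + 7²), take (4·2 − 5·7, 4·7 + 5·2) = (8 − 35, 28 + 10) = (-27, 38); dropping signs (only squares matter) gives (27, 38); check 27² + 38² = 729 + 1444 = 2173 ✓.
  Scale by k = 4: (4·27, 4·38) = (108, 152).
Step 4: Order so x ≤ y and verify: 108² + 152² = 11664 + 23104 = 34768 = n. ✓

n = 34768 = 108² + 152² (one valid representation with x ≤ y).


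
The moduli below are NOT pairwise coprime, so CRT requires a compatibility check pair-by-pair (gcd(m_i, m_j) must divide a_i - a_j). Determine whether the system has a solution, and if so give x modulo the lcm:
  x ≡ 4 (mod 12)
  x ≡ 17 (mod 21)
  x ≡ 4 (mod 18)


Moduli 12, 21, 18 are not pairwise coprime, so CRT works modulo lcm(m_i) when all pairwise compatibility conditions hold.
Pairwise compatibility: gcd(m_i, m_j) must divide a_i - a_j for every pair.
Merge one congruence at a time:
  Start: x ≡ 4 (mod 12).
  Combine with x ≡ 17 (mod 21): gcd(12, 21) = 3, and 17 - 4 = 13 is NOT divisible by 3.
    ⇒ system is inconsistent (no integer solution).

No solution (the system is inconsistent).


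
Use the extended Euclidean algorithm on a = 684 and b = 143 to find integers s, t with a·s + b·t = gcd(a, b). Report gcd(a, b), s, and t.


Euclidean algorithm on (684, 143) — divide until remainder is 0:
  684 = 4 · 143 + 112
  143 = 1 · 112 + 31
  112 = 3 · 31 + 19
  31 = 1 · 19 + 12
  19 = 1 · 12 + 7
  12 = 1 · 7 + 5
  7 = 1 · 5 + 2
  5 = 2 · 2 + 1
  2 = 2 · 1 + 0
gcd(684, 143) = 1.
Track Bezout coefficients alongside the remainders: start with r₀ = 684 = a·1 + b·0 (s = 1, t = 0) and r₁ = 143 = a·0 + b·1 (s = 0, t = 1); each new remainder r_{k+1} = r_{k-1} − q_k·r_k inherits s_{k+1} = s_{k-1} − q_k·s_k, t_{k+1} = t_{k-1} − q_k·t_k, so r_k = a·s_k + b·t_k at every step:
  q = 4: r = 112, s = 1 − 4·0 = 1, t = 0 − 4·1 = -4  (check: 684·1 + 143·(-4) = 112)
  q = 1: r = 31, s = 0 − 1·1 = -1, t = 1 − 1·(-4) = 5  (check: 684·(-1) + 143·5 = 31)
  q = 3: r = 19, s = 1 − 3·(-1) = 4, t = -4 − 3·5 = -19  (check: 684·4 + 143·(-19) = 19)
  q = 1: r = 12, s = -1 − 1·4 = -5, t = 5 − 1·(-19) = 24  (check: 684·(-5) + 143·24 = 12)
  q = 1: r = 7, s = 4 − 1·(-5) = 9, t = -19 − 1·24 = -43  (check: 684·9 + 143·(-43) = 7)
  q = 1: r = 5, s = -5 − 1·9 = -14, t = 24 − 1·(-43) = 67  (check: 684·(-14) + 143·67 = 5)
  q = 1: r = 2, s = 9 − 1·(-14) = 23, t = -43 − 1·67 = -110  (check: 684·23 + 143·(-110) = 2)
  q = 2: r = 1, s = -14 − 2·23 = -60, t = 67 − 2·(-110) = 287  (check: 684·(-60) + 143·287 = 1)
The row with r = 1 (the gcd) gives the Bezout coefficients s = -60, t = 287.
Result: 684 · (-60) + 143 · (287) = 1.

gcd(684, 143) = 1; s = -60, t = 287 (check: 684·(-60) + 143·287 = 1).


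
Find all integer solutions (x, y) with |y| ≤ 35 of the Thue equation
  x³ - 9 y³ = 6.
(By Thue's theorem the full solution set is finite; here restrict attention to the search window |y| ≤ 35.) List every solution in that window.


The equation is x³ - 9y³ = 6. For fixed y, x³ = 9·y³ + 6, so a solution requires the RHS to be a perfect cube.
Strategy: iterate y from -35 to 35, compute RHS = 9·y³ + 6, and check whether it is a (positive or negative) perfect cube.
Check small values of y:
  y = 0: RHS = 6 is not a perfect cube.
  y = 1: RHS = 15 is not a perfect cube.
  y = -1: RHS = -3 is not a perfect cube.
  y = 2: RHS = 78 is not a perfect cube.
  y = -2: RHS = -66 is not a perfect cube.
  y = 3: RHS = 249 is not a perfect cube.
  y = -3: RHS = -237 is not a perfect cube.
Continuing the search up to |y| = 35 finds no solutions either.
No (x, y) in the scanned range satisfies the equation.

No integer solutions with |y| ≤ 35.
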